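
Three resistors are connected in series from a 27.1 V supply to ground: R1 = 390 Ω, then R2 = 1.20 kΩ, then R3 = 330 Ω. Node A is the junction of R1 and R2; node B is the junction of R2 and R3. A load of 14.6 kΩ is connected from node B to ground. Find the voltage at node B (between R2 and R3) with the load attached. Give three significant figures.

At node B, R3 is in parallel with the load: R3‖R_L = 322.7 Ω.
Below node A the resistance is R2 + (R3‖R_L) = 1523 Ω, so V_A = 27.1 × 1523/1913 = 21.57 V.
Then V_B = V_A × (R3‖R_L)/(R2 + R3‖R_L) = 21.57 × 322.7/1523 = 4.57 V.

V ≈ 4.57 V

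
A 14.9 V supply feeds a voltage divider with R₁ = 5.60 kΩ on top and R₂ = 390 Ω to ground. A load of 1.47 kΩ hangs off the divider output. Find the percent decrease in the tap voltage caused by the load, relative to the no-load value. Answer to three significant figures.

Unloaded V = 14.9 × 390/5990 = 0.9701 V.
Loaded: R₂‖R_L = 308.2 Ω, giving V = 14.9 × 308.2/5908 = 0.7773 V.
Drop = (0.9701 − 0.7773) / 0.9701 = 19.9 %.

19.9 %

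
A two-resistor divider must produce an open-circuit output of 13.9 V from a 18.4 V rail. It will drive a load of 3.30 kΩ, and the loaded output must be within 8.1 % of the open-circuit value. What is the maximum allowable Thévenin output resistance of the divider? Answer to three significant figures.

R_th ≤ 291 Ω

Loading drop = R_th/(R_th + R_L) ≤ 0.0810, so R_th ≤ R_L · ε/(1−ε) = 3.30 kΩ × 0.0810/0.9190 = 291 Ω.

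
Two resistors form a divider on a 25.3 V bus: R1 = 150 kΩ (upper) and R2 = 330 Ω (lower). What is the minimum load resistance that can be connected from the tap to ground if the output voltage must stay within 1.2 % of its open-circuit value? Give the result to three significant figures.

Output resistance R_th = R1‖R2 = (150000 × 330)/150300 = 329.3 Ω.
The fractional drop is R_th/(R_th + R_L); requiring this ≤ 0.0120 gives R_L ≥ R_th(1/0.0120 − 1) = 329.3 × 82.33 = 27.1 kΩ.

R_L(min) ≈ 27.1 kΩ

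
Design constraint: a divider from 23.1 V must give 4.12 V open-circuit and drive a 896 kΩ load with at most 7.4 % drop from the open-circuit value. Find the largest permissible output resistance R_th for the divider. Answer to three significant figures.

Loading drop = R_th/(R_th + R_L) ≤ 0.0740, so R_th ≤ R_L · ε/(1−ε) = 896 kΩ × 0.0740/0.9260 = 71.6 kΩ.

R_th ≤ 71.6 kΩ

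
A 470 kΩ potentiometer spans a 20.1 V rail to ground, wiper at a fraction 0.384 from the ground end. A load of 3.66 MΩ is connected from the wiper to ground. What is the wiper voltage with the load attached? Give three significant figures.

The wiper splits the pot into (1−α)R = 289.5 kΩ above and αR = 180.5 kΩ below.
Lower section ‖ load = 172.0 kΩ.
V_wiper = 20.1 × 172.0/(289.5 + 172.0) = 7.49 V.

V ≈ 7.49 V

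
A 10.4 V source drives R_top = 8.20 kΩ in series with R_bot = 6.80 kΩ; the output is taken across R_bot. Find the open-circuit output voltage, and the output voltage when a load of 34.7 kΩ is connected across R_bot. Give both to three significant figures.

Open-circuit: V = 10.4 × 6.80/(8.20 + 6.80) = 4.71 V.
With the load, R_bot becomes R_bot‖R_L = 5.686 kΩ, so V = 10.4 × 5.686/13.89 = 4.26 V.

Unloaded: 4.71 V; loaded: 4.26 V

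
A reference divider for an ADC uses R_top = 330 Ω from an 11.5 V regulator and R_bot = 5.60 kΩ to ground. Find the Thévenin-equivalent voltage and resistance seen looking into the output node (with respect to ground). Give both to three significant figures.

V_th = 10.9 V, R_th = 312 Ω

V_th is the open-circuit tap voltage: 11.5 × 5600/(330 + 5600) = 10.9 V.
With the supply zeroed, R_top and R_bot appear in parallel from the tap: R_th = R_top‖R_bot = (330 × 5600)/5930 = 312 Ω.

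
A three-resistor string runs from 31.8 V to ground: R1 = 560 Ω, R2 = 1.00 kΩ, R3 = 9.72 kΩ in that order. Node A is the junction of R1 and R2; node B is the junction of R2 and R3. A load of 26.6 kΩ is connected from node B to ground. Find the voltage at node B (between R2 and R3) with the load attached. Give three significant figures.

At node B, R3 is in parallel with the load: R3‖R_L = 7119 Ω.
Below node A the resistance is R2 + (R3‖R_L) = 8119 Ω, so V_A = 31.8 × 8119/8679 = 29.75 V.
Then V_B = V_A × (R3‖R_L)/(R2 + R3‖R_L) = 29.75 × 7119/8119 = 26.1 V.

V ≈ 26.1 V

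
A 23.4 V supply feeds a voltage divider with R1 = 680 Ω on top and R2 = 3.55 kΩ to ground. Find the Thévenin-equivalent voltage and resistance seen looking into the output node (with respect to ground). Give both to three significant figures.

V_th is the open-circuit tap voltage: 23.4 × 3550/(680 + 3550) = 19.6 V.
With the supply zeroed, R1 and R2 appear in parallel from the tap: R_th = R1‖R2 = (680 × 3550)/4230 = 571 Ω.

V_th = 19.6 V, R_th = 571 Ω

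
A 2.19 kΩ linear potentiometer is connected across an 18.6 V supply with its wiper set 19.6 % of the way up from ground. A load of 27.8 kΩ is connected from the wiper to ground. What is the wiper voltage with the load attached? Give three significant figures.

The wiper splits the pot into (1−α)R = 1761 Ω above and αR = 429.2 Ω below.
Lower section ‖ load = 422.7 Ω.
V_wiper = 18.6 × 422.7/(1761 + 422.7) = 3.60 V.

V ≈ 3.60 V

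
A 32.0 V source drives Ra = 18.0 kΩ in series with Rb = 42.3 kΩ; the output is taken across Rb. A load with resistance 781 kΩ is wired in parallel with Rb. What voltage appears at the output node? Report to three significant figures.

The load sits in parallel with Rb: Rb‖R_L = (42.3 × 781) / (42.3 + 781) = 40.13 kΩ.
V_out = 32.0 × 40.13 / (18.0 + 40.13) = 32.0 × 40.13/58.13 = 22.1 V.
(Unloaded it would have been 22.4 V.)

V_out ≈ 22.1 V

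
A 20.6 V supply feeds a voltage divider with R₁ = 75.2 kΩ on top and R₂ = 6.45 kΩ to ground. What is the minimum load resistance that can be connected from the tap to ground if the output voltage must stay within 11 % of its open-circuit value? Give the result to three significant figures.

R_L(min) ≈ 48.1 kΩ

Output resistance R_th = R₁‖R₂ = (75.2 × 6.45)/81.65 = 5.940 kΩ.
The fractional drop is R_th/(R_th + R_L); requiring this ≤ 0.110 gives R_L ≥ R_th(1/0.110 − 1) = 5.940 × 8.091 = 48.1 kΩ.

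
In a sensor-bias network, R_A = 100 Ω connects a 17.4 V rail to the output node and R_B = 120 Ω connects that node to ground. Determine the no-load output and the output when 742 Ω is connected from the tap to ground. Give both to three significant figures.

Unloaded: 9.49 V; loaded: 8.84 V

Open-circuit: V = 17.4 × 120/(100 + 120) = 9.49 V.
With the load, R_B becomes R_B‖R_L = 103.3 Ω, so V = 17.4 × 103.3/203.3 = 8.84 V.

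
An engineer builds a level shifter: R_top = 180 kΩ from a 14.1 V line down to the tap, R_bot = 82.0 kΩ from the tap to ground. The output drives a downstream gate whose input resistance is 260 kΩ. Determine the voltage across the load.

V_out ≈ 3.63 V

The load sits in parallel with R_bot: R_bot‖R_L = (82.0 × 260) / (82.0 + 260) = 62.34 kΩ.
V_out = 14.1 × 62.34 / (180 + 62.34) = 14.1 × 62.34/242.3 = 3.63 V.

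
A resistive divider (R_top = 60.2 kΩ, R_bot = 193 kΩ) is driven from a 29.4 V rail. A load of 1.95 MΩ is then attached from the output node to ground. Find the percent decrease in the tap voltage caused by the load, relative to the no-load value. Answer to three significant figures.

The divider's output (Thévenin) resistance is R_top‖R_bot = 45.89 kΩ.
Fractional drop under load = R_th/(R_th + R_L) = 45.89 / (45.89 + 1950) = 0.02299.
So the output falls by 2.30 %.

2.30 %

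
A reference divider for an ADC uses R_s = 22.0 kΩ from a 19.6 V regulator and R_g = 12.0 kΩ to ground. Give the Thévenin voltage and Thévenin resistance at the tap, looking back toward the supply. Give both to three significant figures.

V_th = 6.92 V, R_th = 7.76 kΩ

V_th is the open-circuit tap voltage: 19.6 × 12.0/(22.0 + 12.0) = 6.92 V.
With the supply zeroed, R_s and R_g appear in parallel from the tap: R_th = R_s‖R_g = (22.0 × 12.0)/34.00 = 7.76 kΩ.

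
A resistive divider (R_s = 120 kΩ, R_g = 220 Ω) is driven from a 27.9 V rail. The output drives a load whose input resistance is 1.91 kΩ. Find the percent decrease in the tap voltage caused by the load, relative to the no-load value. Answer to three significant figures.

Unloaded V = 27.9 × 220/120200 = 0.051056 V.
Loaded: R_g‖R_L = 197.3 Ω, giving V = 27.9 × 197.3/120200 = 0.045792 V.
Drop = (0.051056 − 0.045792) / 0.051056 = 10.3 %.

10.3 %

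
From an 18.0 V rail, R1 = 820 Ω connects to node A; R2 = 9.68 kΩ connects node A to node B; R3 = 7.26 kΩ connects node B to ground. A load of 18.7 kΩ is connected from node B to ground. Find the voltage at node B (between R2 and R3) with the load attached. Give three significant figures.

At node B, R3 is in parallel with the load: R3‖R_L = 5230 Ω.
Below node A the resistance is R2 + (R3‖R_L) = 14910 Ω, so V_A = 18.0 × 14910/15730 = 17.06 V.
Then V_B = V_A × (R3‖R_L)/(R2 + R3‖R_L) = 17.06 × 5230/14910 = 5.98 V.

V ≈ 5.98 V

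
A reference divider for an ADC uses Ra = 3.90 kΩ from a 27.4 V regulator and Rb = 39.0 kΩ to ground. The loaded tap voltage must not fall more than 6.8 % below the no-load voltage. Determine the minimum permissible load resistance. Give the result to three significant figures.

R_L(min) ≈ 48.6 kΩ

Output resistance R_th = Ra‖Rb = (3.90 × 39.0)/42.90 = 3.545 kΩ.
The fractional drop is R_th/(R_th + R_L); requiring this ≤ 0.0680 gives R_L ≥ R_th(1/0.0680 − 1) = 3.545 × 13.71 = 48.6 kΩ.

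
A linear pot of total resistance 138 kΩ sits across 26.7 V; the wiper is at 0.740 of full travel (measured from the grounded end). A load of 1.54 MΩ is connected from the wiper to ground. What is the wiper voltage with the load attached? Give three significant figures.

V ≈ 19.4 V

The wiper splits the pot into (1−α)R = 35.88 kΩ above and αR = 102.1 kΩ below.
Lower section ‖ load = 95.77 kΩ.
V_wiper = 26.7 × 95.77/(35.88 + 95.77) = 19.4 V.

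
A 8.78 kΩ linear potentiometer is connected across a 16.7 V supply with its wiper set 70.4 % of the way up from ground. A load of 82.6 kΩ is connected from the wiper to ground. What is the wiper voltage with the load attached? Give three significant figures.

V ≈ 11.5 V

The wiper splits the pot into (1−α)R = 2.599 kΩ above and αR = 6.181 kΩ below.
Lower section ‖ load = 5.751 kΩ.
V_wiper = 16.7 × 5.751/(2.599 + 5.751) = 11.5 V.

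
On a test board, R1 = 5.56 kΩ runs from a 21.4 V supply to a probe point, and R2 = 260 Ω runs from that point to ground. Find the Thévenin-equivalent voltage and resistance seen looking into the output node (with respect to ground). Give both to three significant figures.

V_th is the open-circuit tap voltage: 21.4 × 260/(5560 + 260) = 0.956 V.
With the supply zeroed, R1 and R2 appear in parallel from the tap: R_th = R1‖R2 = (5560 × 260)/5820 = 248 Ω.

V_th = 0.956 V, R_th = 248 Ω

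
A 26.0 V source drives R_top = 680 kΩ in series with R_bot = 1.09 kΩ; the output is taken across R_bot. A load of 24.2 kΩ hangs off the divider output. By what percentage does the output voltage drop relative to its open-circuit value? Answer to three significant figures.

The divider's output (Thévenin) resistance is R_top‖R_bot = 1.088 kΩ.
Fractional drop under load = R_th/(R_th + R_L) = 1.088 / (1.088 + 24.2) = 0.04303.
So the output falls by 4.30 %.

4.30 %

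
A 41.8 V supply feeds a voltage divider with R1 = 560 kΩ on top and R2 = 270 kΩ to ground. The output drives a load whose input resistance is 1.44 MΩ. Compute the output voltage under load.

The load sits in parallel with R2: R2‖R_L = (270 × 1440) / (270 + 1440) = 227.4 kΩ.
V_out = 41.8 × 227.4 / (560 + 227.4) = 41.8 × 227.4/787.4 = 12.1 V.

V_out ≈ 12.1 V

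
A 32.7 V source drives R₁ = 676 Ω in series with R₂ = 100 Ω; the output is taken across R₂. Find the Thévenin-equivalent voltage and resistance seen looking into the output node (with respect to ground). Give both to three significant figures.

V_th = 4.21 V, R_th = 87.1 Ω

V_th is the open-circuit tap voltage: 32.7 × 100/(676 + 100) = 4.21 V.
With the supply zeroed, R₁ and R₂ appear in parallel from the tap: R_th = R₁‖R₂ = (676 × 100)/776.0 = 87.1 Ω.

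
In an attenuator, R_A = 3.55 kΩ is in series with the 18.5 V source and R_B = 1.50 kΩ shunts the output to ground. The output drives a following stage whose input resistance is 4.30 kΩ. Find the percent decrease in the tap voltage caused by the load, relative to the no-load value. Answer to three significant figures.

19.7 %

Unloaded V = 18.5 × 1.50/5.050 = 5.495 V.
Loaded: R_B‖R_L = 1.112 kΩ, giving V = 18.5 × 1.112/4.662 = 4.413 V.
Drop = (5.495 − 4.413) / 5.495 = 19.7 %.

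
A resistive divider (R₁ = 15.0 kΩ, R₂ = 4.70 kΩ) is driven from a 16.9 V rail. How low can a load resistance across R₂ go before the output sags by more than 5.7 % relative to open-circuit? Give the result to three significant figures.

Output resistance R_th = R₁‖R₂ = (15.0 × 4.70)/19.70 = 3.579 kΩ.
The fractional drop is R_th/(R_th + R_L); requiring this ≤ 0.0570 gives R_L ≥ R_th(1/0.0570 − 1) = 3.579 × 16.54 = 59.2 kΩ.

R_L(min) ≈ 59.2 kΩ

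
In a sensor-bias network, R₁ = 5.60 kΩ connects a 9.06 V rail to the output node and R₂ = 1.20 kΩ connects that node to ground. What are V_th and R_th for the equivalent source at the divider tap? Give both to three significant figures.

V_th = 1.60 V, R_th = 988 Ω

V_th is the open-circuit tap voltage: 9.06 × 1.20/(5.60 + 1.20) = 1.60 V.
With the supply zeroed, R₁ and R₂ appear in parallel from the tap: R_th = R₁‖R₂ = (5.60 × 1.20)/6.800 = 988 Ω.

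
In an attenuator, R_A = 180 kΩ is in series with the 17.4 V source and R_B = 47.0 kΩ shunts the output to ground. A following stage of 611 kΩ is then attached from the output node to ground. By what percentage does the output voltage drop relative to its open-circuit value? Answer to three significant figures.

The divider's output (Thévenin) resistance is R_A‖R_B = 37.27 kΩ.
Fractional drop under load = R_th/(R_th + R_L) = 37.27 / (37.27 + 611) = 0.05749.
So the output falls by 5.75 %.

5.75 %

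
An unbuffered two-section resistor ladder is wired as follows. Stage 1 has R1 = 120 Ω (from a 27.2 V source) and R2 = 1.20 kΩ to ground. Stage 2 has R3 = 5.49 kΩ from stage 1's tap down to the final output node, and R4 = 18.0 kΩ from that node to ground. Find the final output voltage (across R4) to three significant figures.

Stage 2 presents R3+R4 = 23490 Ω as a load on stage 1's tap.
Stage 1's lower leg becomes R2‖(R3+R4) = 1142 Ω, so V_mid = 27.2 × 1142/1262 = 24.61 V.
Stage 2 is itself unloaded: V_out = V_mid × R4/(R3+R4) = 24.61 × 18000/23490 = 18.9 V.

V_out ≈ 18.9 V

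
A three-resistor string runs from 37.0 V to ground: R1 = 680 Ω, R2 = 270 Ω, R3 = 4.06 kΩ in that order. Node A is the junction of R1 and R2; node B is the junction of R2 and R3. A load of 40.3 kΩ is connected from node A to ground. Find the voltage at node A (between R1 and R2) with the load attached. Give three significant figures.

Below node A the series string R2+R3 = 4330 Ω sits in parallel with the 40300 Ω load: 3910 Ω.
V_A = 37.0 × 3910/(680 + 3910) = 31.5 V.

V ≈ 31.5 V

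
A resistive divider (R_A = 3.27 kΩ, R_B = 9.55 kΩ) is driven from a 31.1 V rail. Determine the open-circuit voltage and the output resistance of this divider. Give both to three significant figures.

V_th = 23.2 V, R_th = 2.44 kΩ

V_th is the open-circuit tap voltage: 31.1 × 9.55/(3.27 + 9.55) = 23.2 V.
With the supply zeroed, R_A and R_B appear in parallel from the tap: R_th = R_A‖R_B = (3.27 × 9.55)/12.82 = 2.44 kΩ.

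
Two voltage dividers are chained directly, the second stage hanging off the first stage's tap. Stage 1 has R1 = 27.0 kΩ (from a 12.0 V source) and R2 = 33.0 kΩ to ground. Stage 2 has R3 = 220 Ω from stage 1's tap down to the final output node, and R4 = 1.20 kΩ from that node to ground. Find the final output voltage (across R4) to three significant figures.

Stage 2 presents R3+R4 = 1420 Ω as a load on stage 1's tap.
Stage 1's lower leg becomes R2‖(R3+R4) = 1361 Ω, so V_mid = 12.0 × 1361/28360 = 0.5760 V.
Stage 2 is itself unloaded: V_out = V_mid × R4/(R3+R4) = 0.5760 × 1200/1420 = 0.487 V.

V_out ≈ 0.487 V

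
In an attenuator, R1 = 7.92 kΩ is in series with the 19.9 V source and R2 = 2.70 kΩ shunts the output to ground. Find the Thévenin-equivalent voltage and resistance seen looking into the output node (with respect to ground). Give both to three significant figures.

V_th = 5.06 V, R_th = 2.01 kΩ

V_th is the open-circuit tap voltage: 19.9 × 2.70/(7.92 + 2.70) = 5.06 V.
With the supply zeroed, R1 and R2 appear in parallel from the tap: R_th = R1‖R2 = (7.92 × 2.70)/10.62 = 2.01 kΩ.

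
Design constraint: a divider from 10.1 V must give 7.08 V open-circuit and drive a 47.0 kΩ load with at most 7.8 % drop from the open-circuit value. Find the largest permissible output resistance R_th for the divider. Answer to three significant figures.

Loading drop = R_th/(R_th + R_L) ≤ 0.0780, so R_th ≤ R_L · ε/(1−ε) = 47.0 kΩ × 0.0780/0.9220 = 3.98 kΩ.
(Any R1, R2 with R2/(R1+R2) = 0.701 and R1‖R2 ≤ 3.98 kΩ will meet the spec.)

R_th ≤ 3.98 kΩ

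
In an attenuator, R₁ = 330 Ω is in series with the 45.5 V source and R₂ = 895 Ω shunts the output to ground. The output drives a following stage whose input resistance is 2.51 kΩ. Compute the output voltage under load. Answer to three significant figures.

V_out ≈ 30.3 V

The load sits in parallel with R₂: R₂‖R_L = (895 × 2510) / (895 + 2510) = 659.8 Ω.
V_out = 45.5 × 659.8 / (330 + 659.8) = 45.5 × 659.8/989.8 = 30.3 V.
(Unloaded it would have been 33.2 V.)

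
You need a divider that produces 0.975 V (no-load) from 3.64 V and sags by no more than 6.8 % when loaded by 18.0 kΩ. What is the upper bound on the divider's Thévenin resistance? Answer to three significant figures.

R_th ≤ 1.31 kΩ

Loading drop = R_th/(R_th + R_L) ≤ 0.0680, so R_th ≤ R_L · ε/(1−ε) = 18.0 kΩ × 0.0680/0.9320 = 1.31 kΩ.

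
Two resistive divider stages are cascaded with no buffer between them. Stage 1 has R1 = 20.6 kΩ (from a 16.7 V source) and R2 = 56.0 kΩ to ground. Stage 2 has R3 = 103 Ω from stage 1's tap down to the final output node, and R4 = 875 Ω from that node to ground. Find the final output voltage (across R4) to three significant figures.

V_out ≈ 0.666 V

Stage 2 presents R3+R4 = 978.0 Ω as a load on stage 1's tap.
Stage 1's lower leg becomes R2‖(R3+R4) = 961.2 Ω, so V_mid = 16.7 × 961.2/21560 = 0.7445 V.
Stage 2 is itself unloaded: V_out = V_mid × R4/(R3+R4) = 0.7445 × 875/978.0 = 0.666 V.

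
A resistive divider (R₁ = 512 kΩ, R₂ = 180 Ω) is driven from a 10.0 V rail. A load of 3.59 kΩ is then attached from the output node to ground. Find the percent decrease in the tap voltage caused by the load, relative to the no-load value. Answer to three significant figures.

4.77 %

The divider's output (Thévenin) resistance is R₁‖R₂ = 179.9 Ω.
Fractional drop under load = R_th/(R_th + R_L) = 179.9 / (179.9 + 3590) = 0.04773.
So the output falls by 4.77 %.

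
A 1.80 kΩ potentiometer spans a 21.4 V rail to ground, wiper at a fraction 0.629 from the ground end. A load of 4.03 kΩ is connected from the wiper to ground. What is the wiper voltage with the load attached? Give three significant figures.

V ≈ 12.2 V

The wiper splits the pot into (1−α)R = 667.8 Ω above and αR = 1132 Ω below.
Lower section ‖ load = 883.9 Ω.
V_wiper = 21.4 × 883.9/(667.8 + 883.9) = 12.2 V.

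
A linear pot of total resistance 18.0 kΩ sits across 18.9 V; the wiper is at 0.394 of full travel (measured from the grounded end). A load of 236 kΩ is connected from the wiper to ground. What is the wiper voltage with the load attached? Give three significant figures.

The wiper splits the pot into (1−α)R = 10.91 kΩ above and αR = 7.092 kΩ below.
Lower section ‖ load = 6.885 kΩ.
V_wiper = 18.9 × 6.885/(10.91 + 6.885) = 7.31 V.

V ≈ 7.31 V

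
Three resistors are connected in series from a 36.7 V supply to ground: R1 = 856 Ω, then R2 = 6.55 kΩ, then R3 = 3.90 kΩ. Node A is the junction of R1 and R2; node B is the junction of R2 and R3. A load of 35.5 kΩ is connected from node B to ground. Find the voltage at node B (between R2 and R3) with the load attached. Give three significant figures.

At node B, R3 is in parallel with the load: R3‖R_L = 3514 Ω.
Below node A the resistance is R2 + (R3‖R_L) = 10060 Ω, so V_A = 36.7 × 10060/10920 = 33.82 V.
Then V_B = V_A × (R3‖R_L)/(R2 + R3‖R_L) = 33.82 × 3514/10060 = 11.8 V.

V ≈ 11.8 V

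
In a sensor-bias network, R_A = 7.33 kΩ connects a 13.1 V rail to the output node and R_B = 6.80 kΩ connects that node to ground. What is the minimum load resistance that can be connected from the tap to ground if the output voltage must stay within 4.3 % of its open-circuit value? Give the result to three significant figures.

R_L(min) ≈ 78.5 kΩ

Output resistance R_th = R_A‖R_B = (7.33 × 6.80)/14.13 = 3.528 kΩ.
The fractional drop is R_th/(R_th + R_L); requiring this ≤ 0.0430 gives R_L ≥ R_th(1/0.0430 − 1) = 3.528 × 22.26 = 78.5 kΩ.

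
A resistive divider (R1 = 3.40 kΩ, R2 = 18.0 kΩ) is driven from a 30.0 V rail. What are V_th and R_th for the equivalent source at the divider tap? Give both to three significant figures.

V_th is the open-circuit tap voltage: 30.0 × 18.0/(3.40 + 18.0) = 25.2 V.
With the supply zeroed, R1 and R2 appear in parallel from the tap: R_th = R1‖R2 = (3.40 × 18.0)/21.40 = 2.86 kΩ.

V_th = 25.2 V, R_th = 2.86 kΩ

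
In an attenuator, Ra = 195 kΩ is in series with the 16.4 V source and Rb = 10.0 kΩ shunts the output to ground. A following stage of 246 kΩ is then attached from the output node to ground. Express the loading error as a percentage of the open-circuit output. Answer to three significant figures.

The divider's output (Thévenin) resistance is Ra‖Rb = 9.512 kΩ.
Fractional drop under load = R_th/(R_th + R_L) = 9.512 / (9.512 + 246) = 0.03723.
So the output falls by 3.72 %.

3.72 %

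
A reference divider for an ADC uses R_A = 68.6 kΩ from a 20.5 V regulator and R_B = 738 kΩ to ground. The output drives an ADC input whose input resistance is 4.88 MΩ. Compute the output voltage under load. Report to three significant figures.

V_out ≈ 18.5 V

The load sits in parallel with R_B: R_B‖R_L = (738 × 4880) / (738 + 4880) = 641.1 kΩ.
V_out = 20.5 × 641.1 / (68.6 + 641.1) = 20.5 × 641.1/709.7 = 18.5 V.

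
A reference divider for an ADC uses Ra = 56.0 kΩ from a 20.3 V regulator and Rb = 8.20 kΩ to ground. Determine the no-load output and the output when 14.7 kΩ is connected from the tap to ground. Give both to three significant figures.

Unloaded: 2.59 V; loaded: 1.74 V

Open-circuit: V = 20.3 × 8.20/(56.0 + 8.20) = 2.59 V.
With the load, Rb becomes Rb‖R_L = 5.264 kΩ, so V = 20.3 × 5.264/61.26 = 1.74 V.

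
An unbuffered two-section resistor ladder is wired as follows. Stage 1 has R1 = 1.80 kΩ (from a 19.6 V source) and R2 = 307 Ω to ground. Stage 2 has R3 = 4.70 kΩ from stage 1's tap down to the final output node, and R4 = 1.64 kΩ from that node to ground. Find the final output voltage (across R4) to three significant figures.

Stage 2 presents R3+R4 = 6340 Ω as a load on stage 1's tap.
Stage 1's lower leg becomes R2‖(R3+R4) = 292.8 Ω, so V_mid = 19.6 × 292.8/2093 = 2.742 V.
Stage 2 is itself unloaded: V_out = V_mid × R4/(R3+R4) = 2.742 × 1640/6340 = 0.709 V.

V_out ≈ 0.709 V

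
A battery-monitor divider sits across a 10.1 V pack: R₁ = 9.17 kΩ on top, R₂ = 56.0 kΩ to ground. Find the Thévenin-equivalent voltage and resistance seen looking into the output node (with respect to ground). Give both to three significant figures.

V_th = 8.68 V, R_th = 7.88 kΩ

V_th is the open-circuit tap voltage: 10.1 × 56.0/(9.17 + 56.0) = 8.68 V.
With the supply zeroed, R₁ and R₂ appear in parallel from the tap: R_th = R₁‖R₂ = (9.17 × 56.0)/65.17 = 7.88 kΩ.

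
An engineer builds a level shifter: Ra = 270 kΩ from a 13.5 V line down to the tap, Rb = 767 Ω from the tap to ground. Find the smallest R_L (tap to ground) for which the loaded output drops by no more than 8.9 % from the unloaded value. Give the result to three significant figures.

Output resistance R_th = Ra‖Rb = (270000 × 767)/270800 = 764.8 Ω.
The fractional drop is R_th/(R_th + R_L); requiring this ≤ 0.0890 gives R_L ≥ R_th(1/0.0890 − 1) = 764.8 × 10.24 = 7.83 kΩ.

R_L(min) ≈ 7.83 kΩ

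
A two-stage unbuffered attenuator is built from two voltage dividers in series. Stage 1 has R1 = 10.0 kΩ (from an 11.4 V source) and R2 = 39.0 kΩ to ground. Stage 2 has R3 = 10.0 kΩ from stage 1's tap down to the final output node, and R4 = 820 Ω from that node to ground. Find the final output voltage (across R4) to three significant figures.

V_out ≈ 0.396 V

Stage 2 presents R3+R4 = 10820 Ω as a load on stage 1's tap.
Stage 1's lower leg becomes R2‖(R3+R4) = 8470 Ω, so V_mid = 11.4 × 8470/18470 = 5.228 V.
Stage 2 is itself unloaded: V_out = V_mid × R4/(R3+R4) = 5.228 × 820/10820 = 0.396 V.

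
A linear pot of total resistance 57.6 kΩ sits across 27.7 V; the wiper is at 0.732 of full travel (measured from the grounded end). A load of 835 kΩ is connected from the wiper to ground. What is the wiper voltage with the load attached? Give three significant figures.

The wiper splits the pot into (1−α)R = 15.44 kΩ above and αR = 42.16 kΩ below.
Lower section ‖ load = 40.14 kΩ.
V_wiper = 27.7 × 40.14/(15.44 + 40.14) = 20.0 V.

V ≈ 20.0 V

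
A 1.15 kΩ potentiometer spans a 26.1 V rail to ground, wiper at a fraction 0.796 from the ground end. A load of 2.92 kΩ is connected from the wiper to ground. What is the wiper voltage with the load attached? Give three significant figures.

The wiper splits the pot into (1−α)R = 234.6 Ω above and αR = 915.4 Ω below.
Lower section ‖ load = 696.9 Ω.
V_wiper = 26.1 × 696.9/(234.6 + 696.9) = 19.5 V.

V ≈ 19.5 V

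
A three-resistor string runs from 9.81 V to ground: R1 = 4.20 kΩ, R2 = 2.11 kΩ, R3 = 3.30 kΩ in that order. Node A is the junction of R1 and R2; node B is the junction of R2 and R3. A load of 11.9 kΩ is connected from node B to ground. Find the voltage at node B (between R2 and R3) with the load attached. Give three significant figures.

V ≈ 2.85 V

At node B, R3 is in parallel with the load: R3‖R_L = 2.584 kΩ.
Below node A the resistance is R2 + (R3‖R_L) = 4.694 kΩ, so V_A = 9.81 × 4.694/8.894 = 5.177 V.
Then V_B = V_A × (R3‖R_L)/(R2 + R3‖R_L) = 5.177 × 2.584/4.694 = 2.85 V.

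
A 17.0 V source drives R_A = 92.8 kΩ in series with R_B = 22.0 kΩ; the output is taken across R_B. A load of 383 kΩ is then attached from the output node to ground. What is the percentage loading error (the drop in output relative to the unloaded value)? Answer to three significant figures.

The divider's output (Thévenin) resistance is R_A‖R_B = 17.78 kΩ.
Fractional drop under load = R_th/(R_th + R_L) = 17.78 / (17.78 + 383) = 0.04437.
So the output falls by 4.44 %.

4.44 %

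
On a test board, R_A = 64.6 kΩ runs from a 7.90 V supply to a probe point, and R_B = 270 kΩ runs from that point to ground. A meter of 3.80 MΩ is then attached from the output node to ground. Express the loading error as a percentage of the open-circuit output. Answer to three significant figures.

The divider's output (Thévenin) resistance is R_A‖R_B = 52.13 kΩ.
Fractional drop under load = R_th/(R_th + R_L) = 52.13 / (52.13 + 3800) = 0.01353.
So the output falls by 1.35 %.

1.35 %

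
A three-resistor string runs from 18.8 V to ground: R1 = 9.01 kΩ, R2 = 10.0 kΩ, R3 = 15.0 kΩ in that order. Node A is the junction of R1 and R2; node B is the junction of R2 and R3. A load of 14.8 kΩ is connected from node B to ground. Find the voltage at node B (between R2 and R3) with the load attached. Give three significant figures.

At node B, R3 is in parallel with the load: R3‖R_L = 7.450 kΩ.
Below node A the resistance is R2 + (R3‖R_L) = 17.45 kΩ, so V_A = 18.8 × 17.45/26.46 = 12.40 V.
Then V_B = V_A × (R3‖R_L)/(R2 + R3‖R_L) = 12.40 × 7.450/17.45 = 5.29 V.

V ≈ 5.29 V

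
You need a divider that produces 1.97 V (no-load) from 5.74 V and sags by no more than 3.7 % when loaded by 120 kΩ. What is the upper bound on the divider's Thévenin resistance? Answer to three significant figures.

Loading drop = R_th/(R_th + R_L) ≤ 0.0370, so R_th ≤ R_L · ε/(1−ε) = 120 kΩ × 0.0370/0.9630 = 4.61 kΩ.

R_th ≤ 4.61 kΩ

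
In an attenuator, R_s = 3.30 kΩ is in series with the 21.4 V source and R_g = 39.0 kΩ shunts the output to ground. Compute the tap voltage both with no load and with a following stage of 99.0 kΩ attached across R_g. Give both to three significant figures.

Open-circuit: V = 21.4 × 39.0/(3.30 + 39.0) = 19.7 V.
With the load, R_g becomes R_g‖R_L = 27.98 kΩ, so V = 21.4 × 27.98/31.28 = 19.1 V.

Unloaded: 19.7 V; loaded: 19.1 V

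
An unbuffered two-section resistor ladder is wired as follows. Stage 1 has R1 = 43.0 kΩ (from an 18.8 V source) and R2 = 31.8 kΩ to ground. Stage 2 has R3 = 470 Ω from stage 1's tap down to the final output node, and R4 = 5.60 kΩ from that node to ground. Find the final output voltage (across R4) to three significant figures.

V_out ≈ 1.84 V

Stage 2 presents R3+R4 = 6070 Ω as a load on stage 1's tap.
Stage 1's lower leg becomes R2‖(R3+R4) = 5097 Ω, so V_mid = 18.8 × 5097/48100 = 1.992 V.
Stage 2 is itself unloaded: V_out = V_mid × R4/(R3+R4) = 1.992 × 5600/6070 = 1.84 V.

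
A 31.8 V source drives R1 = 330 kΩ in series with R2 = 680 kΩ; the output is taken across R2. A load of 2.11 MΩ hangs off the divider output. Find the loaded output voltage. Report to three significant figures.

The load sits in parallel with R2: R2‖R_L = (680 × 2110) / (680 + 2110) = 514.3 kΩ.
V_out = 31.8 × 514.3 / (330 + 514.3) = 31.8 × 514.3/844.3 = 19.4 V.

V_out ≈ 19.4 V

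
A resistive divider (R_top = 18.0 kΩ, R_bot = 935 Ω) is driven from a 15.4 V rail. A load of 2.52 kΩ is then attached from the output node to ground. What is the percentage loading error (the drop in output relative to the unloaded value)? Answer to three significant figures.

26.1 %

Unloaded V = 15.4 × 935/18940 = 0.7604 V.
Loaded: R_bot‖R_L = 682.0 Ω, giving V = 15.4 × 682.0/18680 = 0.5622 V.
Drop = (0.7604 − 0.5622) / 0.7604 = 26.1 %.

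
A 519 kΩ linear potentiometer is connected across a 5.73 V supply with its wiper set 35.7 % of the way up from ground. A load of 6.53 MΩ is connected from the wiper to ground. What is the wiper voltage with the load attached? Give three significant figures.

V ≈ 2.01 V

The wiper splits the pot into (1−α)R = 333.7 kΩ above and αR = 185.3 kΩ below.
Lower section ‖ load = 180.2 kΩ.
V_wiper = 5.73 × 180.2/(333.7 + 180.2) = 2.01 V.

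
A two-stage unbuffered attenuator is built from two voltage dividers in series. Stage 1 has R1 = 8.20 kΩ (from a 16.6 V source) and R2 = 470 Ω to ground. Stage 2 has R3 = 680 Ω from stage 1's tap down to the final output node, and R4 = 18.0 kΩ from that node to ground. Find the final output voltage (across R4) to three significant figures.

V_out ≈ 0.847 V

Stage 2 presents R3+R4 = 18680 Ω as a load on stage 1's tap.
Stage 1's lower leg becomes R2‖(R3+R4) = 458.5 Ω, so V_mid = 16.6 × 458.5/8658 = 0.8790 V.
Stage 2 is itself unloaded: V_out = V_mid × R4/(R3+R4) = 0.8790 × 18000/18680 = 0.847 V.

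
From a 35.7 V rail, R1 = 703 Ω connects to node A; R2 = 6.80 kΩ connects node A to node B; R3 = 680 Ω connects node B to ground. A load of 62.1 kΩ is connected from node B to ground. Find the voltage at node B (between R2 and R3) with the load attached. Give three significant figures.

At node B, R3 is in parallel with the load: R3‖R_L = 672.6 Ω.
Below node A the resistance is R2 + (R3‖R_L) = 7473 Ω, so V_A = 35.7 × 7473/8176 = 32.63 V.
Then V_B = V_A × (R3‖R_L)/(R2 + R3‖R_L) = 32.63 × 672.6/7473 = 2.94 V.

V ≈ 2.94 V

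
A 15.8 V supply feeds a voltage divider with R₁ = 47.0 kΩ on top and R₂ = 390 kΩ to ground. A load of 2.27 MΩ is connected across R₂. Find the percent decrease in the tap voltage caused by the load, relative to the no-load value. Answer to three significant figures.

1.81 %

The divider's output (Thévenin) resistance is R₁‖R₂ = 41.95 kΩ.
Fractional drop under load = R_th/(R_th + R_L) = 41.95 / (41.95 + 2270) = 0.01814.
So the output falls by 1.81 %.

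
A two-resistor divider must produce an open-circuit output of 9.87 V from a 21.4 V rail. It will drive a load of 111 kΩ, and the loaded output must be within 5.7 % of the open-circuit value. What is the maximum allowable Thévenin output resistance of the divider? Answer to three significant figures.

Loading drop = R_th/(R_th + R_L) ≤ 0.0570, so R_th ≤ R_L · ε/(1−ε) = 111 kΩ × 0.0570/0.9430 = 6.71 kΩ.

R_th ≤ 6.71 kΩ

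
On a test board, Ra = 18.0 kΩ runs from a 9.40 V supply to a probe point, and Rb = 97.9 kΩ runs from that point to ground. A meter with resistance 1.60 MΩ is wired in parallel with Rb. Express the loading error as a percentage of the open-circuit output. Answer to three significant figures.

The divider's output (Thévenin) resistance is Ra‖Rb = 15.20 kΩ.
Fractional drop under load = R_th/(R_th + R_L) = 15.20 / (15.20 + 1600) = 0.009413.
So the output falls by 0.941 %.

0.941 %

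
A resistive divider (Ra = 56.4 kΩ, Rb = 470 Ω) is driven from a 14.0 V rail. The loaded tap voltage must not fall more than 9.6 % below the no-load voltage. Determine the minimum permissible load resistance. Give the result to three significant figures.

Output resistance R_th = Ra‖Rb = (56400 × 470)/56870 = 466.1 Ω.
The fractional drop is R_th/(R_th + R_L); requiring this ≤ 0.0960 gives R_L ≥ R_th(1/0.0960 − 1) = 466.1 × 9.417 = 4.39 kΩ.

R_L(min) ≈ 4.39 kΩ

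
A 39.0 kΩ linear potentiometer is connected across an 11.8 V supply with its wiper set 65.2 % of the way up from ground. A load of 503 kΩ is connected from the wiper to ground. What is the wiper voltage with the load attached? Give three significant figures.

The wiper splits the pot into (1−α)R = 13.57 kΩ above and αR = 25.43 kΩ below.
Lower section ‖ load = 24.20 kΩ.
V_wiper = 11.8 × 24.20/(13.57 + 24.20) = 7.56 V.

V ≈ 7.56 V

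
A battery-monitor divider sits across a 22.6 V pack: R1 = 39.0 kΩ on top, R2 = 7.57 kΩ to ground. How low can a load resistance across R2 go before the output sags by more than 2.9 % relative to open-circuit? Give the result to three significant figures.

R_L(min) ≈ 212 kΩ

Output resistance R_th = R1‖R2 = (39.0 × 7.57)/46.57 = 6.339 kΩ.
The fractional drop is R_th/(R_th + R_L); requiring this ≤ 0.0290 gives R_L ≥ R_th(1/0.0290 − 1) = 6.339 × 33.48 = 212 kΩ.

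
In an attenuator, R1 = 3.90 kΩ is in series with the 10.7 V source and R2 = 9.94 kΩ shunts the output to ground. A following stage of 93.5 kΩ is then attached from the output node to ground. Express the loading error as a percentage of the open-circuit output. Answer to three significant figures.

2.91 %

The divider's output (Thévenin) resistance is R1‖R2 = 2.801 kΩ.
Fractional drop under load = R_th/(R_th + R_L) = 2.801 / (2.801 + 93.5) = 0.02909.
So the output falls by 2.91 %.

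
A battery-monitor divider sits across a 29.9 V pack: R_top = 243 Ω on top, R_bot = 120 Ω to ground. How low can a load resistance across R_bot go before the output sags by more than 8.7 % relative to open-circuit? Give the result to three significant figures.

R_L(min) ≈ 843 Ω

Output resistance R_th = R_top‖R_bot = (243 × 120)/363.0 = 80.33 Ω.
The fractional drop is R_th/(R_th + R_L); requiring this ≤ 0.0870 gives R_L ≥ R_th(1/0.0870 − 1) = 80.33 × 10.49 = 843 Ω.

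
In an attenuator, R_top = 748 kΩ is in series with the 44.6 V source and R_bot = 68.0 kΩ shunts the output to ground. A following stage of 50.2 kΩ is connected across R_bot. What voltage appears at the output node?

The load sits in parallel with R_bot: R_bot‖R_L = (68.0 × 50.2) / (68.0 + 50.2) = 28.88 kΩ.
V_out = 44.6 × 28.88 / (748 + 28.88) = 44.6 × 28.88/776.9 = 1.66 V.

V_out ≈ 1.66 V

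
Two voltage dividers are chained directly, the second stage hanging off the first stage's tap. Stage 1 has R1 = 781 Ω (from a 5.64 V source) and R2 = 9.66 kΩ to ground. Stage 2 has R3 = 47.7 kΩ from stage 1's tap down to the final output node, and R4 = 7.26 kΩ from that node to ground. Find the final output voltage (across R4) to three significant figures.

Stage 2 presents R3+R4 = 54960 Ω as a load on stage 1's tap.
Stage 1's lower leg becomes R2‖(R3+R4) = 8216 Ω, so V_mid = 5.64 × 8216/8997 = 5.150 V.
Stage 2 is itself unloaded: V_out = V_mid × R4/(R3+R4) = 5.150 × 7260/54960 = 0.680 V.

V_out ≈ 0.680 V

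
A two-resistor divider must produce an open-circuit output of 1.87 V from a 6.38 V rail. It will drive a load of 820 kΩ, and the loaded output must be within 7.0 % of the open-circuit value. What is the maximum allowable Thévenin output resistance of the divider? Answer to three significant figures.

Loading drop = R_th/(R_th + R_L) ≤ 0.0700, so R_th ≤ R_L · ε/(1−ε) = 820 kΩ × 0.0700/0.9300 = 61.7 kΩ.

R_th ≤ 61.7 kΩ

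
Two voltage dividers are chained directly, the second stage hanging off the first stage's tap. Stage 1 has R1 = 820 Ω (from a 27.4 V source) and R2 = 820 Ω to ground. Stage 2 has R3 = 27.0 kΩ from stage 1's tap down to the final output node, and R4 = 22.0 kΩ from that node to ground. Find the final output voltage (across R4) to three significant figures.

V_out ≈ 6.10 V

Stage 2 presents R3+R4 = 49000 Ω as a load on stage 1's tap.
Stage 1's lower leg becomes R2‖(R3+R4) = 806.5 Ω, so V_mid = 27.4 × 806.5/1627 = 13.59 V.
Stage 2 is itself unloaded: V_out = V_mid × R4/(R3+R4) = 13.59 × 22000/49000 = 6.10 V.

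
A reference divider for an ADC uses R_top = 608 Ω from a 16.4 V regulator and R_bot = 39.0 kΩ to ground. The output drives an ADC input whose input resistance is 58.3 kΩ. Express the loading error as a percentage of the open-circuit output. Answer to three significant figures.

The divider's output (Thévenin) resistance is R_top‖R_bot = 598.7 Ω.
Fractional drop under load = R_th/(R_th + R_L) = 598.7 / (598.7 + 58300) = 0.01016.
So the output falls by 1.02 %.

1.02 %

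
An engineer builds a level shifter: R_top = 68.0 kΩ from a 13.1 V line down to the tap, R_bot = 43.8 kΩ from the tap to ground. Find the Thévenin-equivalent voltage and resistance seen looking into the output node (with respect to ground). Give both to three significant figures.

V_th = 5.13 V, R_th = 26.6 kΩ

V_th is the open-circuit tap voltage: 13.1 × 43.8/(68.0 + 43.8) = 5.13 V.
With the supply zeroed, R_top and R_bot appear in parallel from the tap: R_th = R_top‖R_bot = (68.0 × 43.8)/111.8 = 26.6 kΩ.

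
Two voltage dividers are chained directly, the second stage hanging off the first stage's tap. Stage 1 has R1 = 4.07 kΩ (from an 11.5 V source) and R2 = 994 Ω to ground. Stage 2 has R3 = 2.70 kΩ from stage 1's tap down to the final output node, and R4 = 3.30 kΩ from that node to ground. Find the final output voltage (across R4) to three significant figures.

V_out ≈ 1.10 V

Stage 2 presents R3+R4 = 6000 Ω as a load on stage 1's tap.
Stage 1's lower leg becomes R2‖(R3+R4) = 852.7 Ω, so V_mid = 11.5 × 852.7/4923 = 1.992 V.
Stage 2 is itself unloaded: V_out = V_mid × R4/(R3+R4) = 1.992 × 3300/6000 = 1.10 V.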